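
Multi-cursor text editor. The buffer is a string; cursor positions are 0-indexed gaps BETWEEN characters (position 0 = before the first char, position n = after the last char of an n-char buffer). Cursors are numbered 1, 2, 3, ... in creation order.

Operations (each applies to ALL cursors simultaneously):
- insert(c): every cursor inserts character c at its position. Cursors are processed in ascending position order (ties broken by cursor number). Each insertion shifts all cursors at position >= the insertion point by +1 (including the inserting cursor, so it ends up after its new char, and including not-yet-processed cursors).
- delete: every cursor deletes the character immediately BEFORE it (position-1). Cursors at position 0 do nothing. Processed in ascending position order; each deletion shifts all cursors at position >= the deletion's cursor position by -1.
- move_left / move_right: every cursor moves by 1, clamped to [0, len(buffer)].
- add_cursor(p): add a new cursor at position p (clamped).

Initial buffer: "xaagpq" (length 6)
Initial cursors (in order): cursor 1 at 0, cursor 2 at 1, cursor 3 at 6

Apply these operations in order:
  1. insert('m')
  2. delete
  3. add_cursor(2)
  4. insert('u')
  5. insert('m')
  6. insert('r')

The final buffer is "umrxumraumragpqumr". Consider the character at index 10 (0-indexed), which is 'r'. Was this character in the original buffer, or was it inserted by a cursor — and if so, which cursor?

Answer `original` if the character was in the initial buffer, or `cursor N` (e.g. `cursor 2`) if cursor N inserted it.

Answer: cursor 4

Derivation:
After op 1 (insert('m')): buffer="mxmaagpqm" (len 9), cursors c1@1 c2@3 c3@9, authorship 1.2.....3
After op 2 (delete): buffer="xaagpq" (len 6), cursors c1@0 c2@1 c3@6, authorship ......
After op 3 (add_cursor(2)): buffer="xaagpq" (len 6), cursors c1@0 c2@1 c4@2 c3@6, authorship ......
After op 4 (insert('u')): buffer="uxuauagpqu" (len 10), cursors c1@1 c2@3 c4@5 c3@10, authorship 1.2.4....3
After op 5 (insert('m')): buffer="umxumaumagpqum" (len 14), cursors c1@2 c2@5 c4@8 c3@14, authorship 11.22.44....33
After op 6 (insert('r')): buffer="umrxumraumragpqumr" (len 18), cursors c1@3 c2@7 c4@11 c3@18, authorship 111.222.444....333
Authorship (.=original, N=cursor N): 1 1 1 . 2 2 2 . 4 4 4 . . . . 3 3 3
Index 10: author = 4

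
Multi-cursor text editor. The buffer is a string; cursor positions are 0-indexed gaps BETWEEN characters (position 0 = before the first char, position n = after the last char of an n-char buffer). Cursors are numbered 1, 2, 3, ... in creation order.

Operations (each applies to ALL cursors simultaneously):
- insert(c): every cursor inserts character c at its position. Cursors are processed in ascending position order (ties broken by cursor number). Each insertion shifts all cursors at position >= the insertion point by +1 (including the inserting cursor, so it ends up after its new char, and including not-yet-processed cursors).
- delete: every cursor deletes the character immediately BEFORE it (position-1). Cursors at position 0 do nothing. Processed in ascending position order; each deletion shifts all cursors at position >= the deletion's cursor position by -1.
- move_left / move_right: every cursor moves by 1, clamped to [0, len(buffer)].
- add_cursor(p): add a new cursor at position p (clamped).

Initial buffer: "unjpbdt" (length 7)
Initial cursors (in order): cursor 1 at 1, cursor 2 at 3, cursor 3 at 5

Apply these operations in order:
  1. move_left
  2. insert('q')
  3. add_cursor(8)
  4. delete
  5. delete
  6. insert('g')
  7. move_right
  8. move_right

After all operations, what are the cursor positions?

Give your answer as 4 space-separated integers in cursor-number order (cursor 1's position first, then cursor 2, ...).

After op 1 (move_left): buffer="unjpbdt" (len 7), cursors c1@0 c2@2 c3@4, authorship .......
After op 2 (insert('q')): buffer="qunqjpqbdt" (len 10), cursors c1@1 c2@4 c3@7, authorship 1..2..3...
After op 3 (add_cursor(8)): buffer="qunqjpqbdt" (len 10), cursors c1@1 c2@4 c3@7 c4@8, authorship 1..2..3...
After op 4 (delete): buffer="unjpdt" (len 6), cursors c1@0 c2@2 c3@4 c4@4, authorship ......
After op 5 (delete): buffer="udt" (len 3), cursors c1@0 c2@1 c3@1 c4@1, authorship ...
After op 6 (insert('g')): buffer="gugggdt" (len 7), cursors c1@1 c2@5 c3@5 c4@5, authorship 1.234..
After op 7 (move_right): buffer="gugggdt" (len 7), cursors c1@2 c2@6 c3@6 c4@6, authorship 1.234..
After op 8 (move_right): buffer="gugggdt" (len 7), cursors c1@3 c2@7 c3@7 c4@7, authorship 1.234..

Answer: 3 7 7 7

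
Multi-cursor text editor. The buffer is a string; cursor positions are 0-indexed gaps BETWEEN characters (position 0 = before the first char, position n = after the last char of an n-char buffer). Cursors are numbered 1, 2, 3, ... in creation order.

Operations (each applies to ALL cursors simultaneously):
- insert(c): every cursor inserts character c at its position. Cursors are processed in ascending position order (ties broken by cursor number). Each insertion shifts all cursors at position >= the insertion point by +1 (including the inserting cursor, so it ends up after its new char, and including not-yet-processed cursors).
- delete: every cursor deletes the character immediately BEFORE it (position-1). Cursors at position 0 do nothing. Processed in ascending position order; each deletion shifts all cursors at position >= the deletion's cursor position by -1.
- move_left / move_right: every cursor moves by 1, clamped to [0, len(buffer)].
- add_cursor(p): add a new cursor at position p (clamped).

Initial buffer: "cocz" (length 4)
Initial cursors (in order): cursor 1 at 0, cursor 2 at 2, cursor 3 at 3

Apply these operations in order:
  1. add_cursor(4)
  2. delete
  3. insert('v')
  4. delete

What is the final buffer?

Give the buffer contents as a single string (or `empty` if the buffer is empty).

Answer: c

Derivation:
After op 1 (add_cursor(4)): buffer="cocz" (len 4), cursors c1@0 c2@2 c3@3 c4@4, authorship ....
After op 2 (delete): buffer="c" (len 1), cursors c1@0 c2@1 c3@1 c4@1, authorship .
After op 3 (insert('v')): buffer="vcvvv" (len 5), cursors c1@1 c2@5 c3@5 c4@5, authorship 1.234
After op 4 (delete): buffer="c" (len 1), cursors c1@0 c2@1 c3@1 c4@1, authorship .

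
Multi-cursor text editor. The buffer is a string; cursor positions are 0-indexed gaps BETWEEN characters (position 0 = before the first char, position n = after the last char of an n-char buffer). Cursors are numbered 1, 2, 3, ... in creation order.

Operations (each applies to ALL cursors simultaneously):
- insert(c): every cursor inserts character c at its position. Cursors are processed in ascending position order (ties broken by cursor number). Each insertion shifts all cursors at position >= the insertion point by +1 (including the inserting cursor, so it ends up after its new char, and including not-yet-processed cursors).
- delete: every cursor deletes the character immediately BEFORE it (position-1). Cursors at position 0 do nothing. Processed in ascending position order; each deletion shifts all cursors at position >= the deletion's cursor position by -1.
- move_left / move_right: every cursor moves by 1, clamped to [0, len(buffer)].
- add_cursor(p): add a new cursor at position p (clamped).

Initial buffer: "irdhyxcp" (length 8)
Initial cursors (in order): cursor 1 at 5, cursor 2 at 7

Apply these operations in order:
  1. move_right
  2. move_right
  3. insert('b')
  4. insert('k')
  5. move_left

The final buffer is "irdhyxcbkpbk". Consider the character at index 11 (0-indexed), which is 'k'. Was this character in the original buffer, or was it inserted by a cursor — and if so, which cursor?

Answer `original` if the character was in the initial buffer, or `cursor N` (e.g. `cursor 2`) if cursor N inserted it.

After op 1 (move_right): buffer="irdhyxcp" (len 8), cursors c1@6 c2@8, authorship ........
After op 2 (move_right): buffer="irdhyxcp" (len 8), cursors c1@7 c2@8, authorship ........
After op 3 (insert('b')): buffer="irdhyxcbpb" (len 10), cursors c1@8 c2@10, authorship .......1.2
After op 4 (insert('k')): buffer="irdhyxcbkpbk" (len 12), cursors c1@9 c2@12, authorship .......11.22
After op 5 (move_left): buffer="irdhyxcbkpbk" (len 12), cursors c1@8 c2@11, authorship .......11.22
Authorship (.=original, N=cursor N): . . . . . . . 1 1 . 2 2
Index 11: author = 2

Answer: cursor 2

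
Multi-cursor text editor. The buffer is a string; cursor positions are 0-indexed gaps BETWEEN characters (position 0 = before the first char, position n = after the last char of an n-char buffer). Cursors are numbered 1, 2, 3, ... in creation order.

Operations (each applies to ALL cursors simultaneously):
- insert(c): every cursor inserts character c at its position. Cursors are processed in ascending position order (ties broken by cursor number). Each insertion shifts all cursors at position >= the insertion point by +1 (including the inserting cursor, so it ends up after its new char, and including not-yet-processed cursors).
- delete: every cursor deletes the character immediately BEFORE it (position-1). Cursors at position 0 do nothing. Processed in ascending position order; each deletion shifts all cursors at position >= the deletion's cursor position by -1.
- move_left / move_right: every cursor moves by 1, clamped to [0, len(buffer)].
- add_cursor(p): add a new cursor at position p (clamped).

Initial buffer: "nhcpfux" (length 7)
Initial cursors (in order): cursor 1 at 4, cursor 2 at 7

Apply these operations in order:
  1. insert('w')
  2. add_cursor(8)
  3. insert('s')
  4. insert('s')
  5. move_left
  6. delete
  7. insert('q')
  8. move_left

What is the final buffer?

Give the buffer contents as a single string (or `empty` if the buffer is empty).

After op 1 (insert('w')): buffer="nhcpwfuxw" (len 9), cursors c1@5 c2@9, authorship ....1...2
After op 2 (add_cursor(8)): buffer="nhcpwfuxw" (len 9), cursors c1@5 c3@8 c2@9, authorship ....1...2
After op 3 (insert('s')): buffer="nhcpwsfuxsws" (len 12), cursors c1@6 c3@10 c2@12, authorship ....11...322
After op 4 (insert('s')): buffer="nhcpwssfuxsswss" (len 15), cursors c1@7 c3@12 c2@15, authorship ....111...33222
After op 5 (move_left): buffer="nhcpwssfuxsswss" (len 15), cursors c1@6 c3@11 c2@14, authorship ....111...33222
After op 6 (delete): buffer="nhcpwsfuxsws" (len 12), cursors c1@5 c3@9 c2@11, authorship ....11...322
After op 7 (insert('q')): buffer="nhcpwqsfuxqswqs" (len 15), cursors c1@6 c3@11 c2@14, authorship ....111...33222
After op 8 (move_left): buffer="nhcpwqsfuxqswqs" (len 15), cursors c1@5 c3@10 c2@13, authorship ....111...33222

Answer: nhcpwqsfuxqswqs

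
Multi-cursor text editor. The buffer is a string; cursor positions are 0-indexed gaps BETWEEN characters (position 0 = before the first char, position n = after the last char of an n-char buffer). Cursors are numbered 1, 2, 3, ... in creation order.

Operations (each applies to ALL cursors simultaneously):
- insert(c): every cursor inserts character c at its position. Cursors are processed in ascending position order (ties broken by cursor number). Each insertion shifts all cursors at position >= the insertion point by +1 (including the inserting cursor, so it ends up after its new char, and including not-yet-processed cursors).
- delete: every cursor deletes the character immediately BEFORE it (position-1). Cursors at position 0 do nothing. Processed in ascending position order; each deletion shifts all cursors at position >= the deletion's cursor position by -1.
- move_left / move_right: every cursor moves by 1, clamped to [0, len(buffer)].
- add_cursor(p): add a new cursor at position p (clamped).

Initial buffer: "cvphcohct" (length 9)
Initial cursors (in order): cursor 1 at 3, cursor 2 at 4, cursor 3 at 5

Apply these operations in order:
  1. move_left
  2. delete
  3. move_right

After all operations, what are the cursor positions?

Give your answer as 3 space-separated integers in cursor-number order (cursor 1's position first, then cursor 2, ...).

Answer: 2 2 2

Derivation:
After op 1 (move_left): buffer="cvphcohct" (len 9), cursors c1@2 c2@3 c3@4, authorship .........
After op 2 (delete): buffer="ccohct" (len 6), cursors c1@1 c2@1 c3@1, authorship ......
After op 3 (move_right): buffer="ccohct" (len 6), cursors c1@2 c2@2 c3@2, authorship ......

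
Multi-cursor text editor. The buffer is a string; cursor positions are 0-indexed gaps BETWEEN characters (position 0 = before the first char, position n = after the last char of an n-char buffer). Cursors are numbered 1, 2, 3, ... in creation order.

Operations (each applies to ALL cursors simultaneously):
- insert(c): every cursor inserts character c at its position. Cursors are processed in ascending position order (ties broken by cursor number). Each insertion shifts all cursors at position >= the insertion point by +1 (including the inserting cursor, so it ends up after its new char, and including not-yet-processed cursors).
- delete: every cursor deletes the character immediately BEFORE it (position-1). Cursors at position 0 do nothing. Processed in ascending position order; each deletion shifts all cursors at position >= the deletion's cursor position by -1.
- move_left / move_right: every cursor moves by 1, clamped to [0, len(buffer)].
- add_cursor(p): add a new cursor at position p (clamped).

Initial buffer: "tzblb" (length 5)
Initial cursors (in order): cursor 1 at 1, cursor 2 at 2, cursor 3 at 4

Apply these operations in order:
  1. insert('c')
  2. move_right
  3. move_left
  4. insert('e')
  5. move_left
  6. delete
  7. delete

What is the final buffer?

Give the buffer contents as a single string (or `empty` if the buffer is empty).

After op 1 (insert('c')): buffer="tczcblcb" (len 8), cursors c1@2 c2@4 c3@7, authorship .1.2..3.
After op 2 (move_right): buffer="tczcblcb" (len 8), cursors c1@3 c2@5 c3@8, authorship .1.2..3.
After op 3 (move_left): buffer="tczcblcb" (len 8), cursors c1@2 c2@4 c3@7, authorship .1.2..3.
After op 4 (insert('e')): buffer="tcezceblceb" (len 11), cursors c1@3 c2@6 c3@10, authorship .11.22..33.
After op 5 (move_left): buffer="tcezceblceb" (len 11), cursors c1@2 c2@5 c3@9, authorship .11.22..33.
After op 6 (delete): buffer="tezebleb" (len 8), cursors c1@1 c2@3 c3@6, authorship .1.2..3.
After op 7 (delete): buffer="eebeb" (len 5), cursors c1@0 c2@1 c3@3, authorship 12.3.

Answer: eebeb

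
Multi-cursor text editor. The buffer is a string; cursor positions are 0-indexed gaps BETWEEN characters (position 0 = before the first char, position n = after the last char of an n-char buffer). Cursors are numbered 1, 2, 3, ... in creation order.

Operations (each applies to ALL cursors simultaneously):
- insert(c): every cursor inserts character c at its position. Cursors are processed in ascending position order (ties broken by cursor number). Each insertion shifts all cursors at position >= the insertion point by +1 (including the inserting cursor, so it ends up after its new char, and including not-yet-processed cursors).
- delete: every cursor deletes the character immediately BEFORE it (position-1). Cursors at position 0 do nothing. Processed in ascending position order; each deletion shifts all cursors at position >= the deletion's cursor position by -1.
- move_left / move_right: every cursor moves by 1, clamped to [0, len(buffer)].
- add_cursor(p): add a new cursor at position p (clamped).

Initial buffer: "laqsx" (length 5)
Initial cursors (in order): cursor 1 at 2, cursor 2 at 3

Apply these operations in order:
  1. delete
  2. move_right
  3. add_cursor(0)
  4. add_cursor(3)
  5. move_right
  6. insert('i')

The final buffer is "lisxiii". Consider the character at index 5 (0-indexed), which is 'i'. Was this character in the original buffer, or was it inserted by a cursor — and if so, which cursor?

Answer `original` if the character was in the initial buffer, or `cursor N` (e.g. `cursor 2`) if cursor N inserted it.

After op 1 (delete): buffer="lsx" (len 3), cursors c1@1 c2@1, authorship ...
After op 2 (move_right): buffer="lsx" (len 3), cursors c1@2 c2@2, authorship ...
After op 3 (add_cursor(0)): buffer="lsx" (len 3), cursors c3@0 c1@2 c2@2, authorship ...
After op 4 (add_cursor(3)): buffer="lsx" (len 3), cursors c3@0 c1@2 c2@2 c4@3, authorship ...
After op 5 (move_right): buffer="lsx" (len 3), cursors c3@1 c1@3 c2@3 c4@3, authorship ...
After op 6 (insert('i')): buffer="lisxiii" (len 7), cursors c3@2 c1@7 c2@7 c4@7, authorship .3..124
Authorship (.=original, N=cursor N): . 3 . . 1 2 4
Index 5: author = 2

Answer: cursor 2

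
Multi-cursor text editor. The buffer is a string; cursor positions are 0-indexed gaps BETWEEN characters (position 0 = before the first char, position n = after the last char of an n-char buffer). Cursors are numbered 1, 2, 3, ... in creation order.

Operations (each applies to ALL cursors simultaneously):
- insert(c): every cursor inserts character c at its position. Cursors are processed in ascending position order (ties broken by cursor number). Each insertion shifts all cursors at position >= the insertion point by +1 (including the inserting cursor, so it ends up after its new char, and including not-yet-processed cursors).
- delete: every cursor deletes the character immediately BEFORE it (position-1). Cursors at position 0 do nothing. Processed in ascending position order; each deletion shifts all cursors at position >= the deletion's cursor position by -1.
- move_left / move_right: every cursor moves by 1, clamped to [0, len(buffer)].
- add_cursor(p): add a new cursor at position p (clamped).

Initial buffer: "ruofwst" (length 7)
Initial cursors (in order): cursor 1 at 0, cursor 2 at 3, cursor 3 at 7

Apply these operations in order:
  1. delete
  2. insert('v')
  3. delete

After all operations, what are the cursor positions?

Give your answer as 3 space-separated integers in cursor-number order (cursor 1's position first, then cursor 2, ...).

Answer: 0 2 5

Derivation:
After op 1 (delete): buffer="rufws" (len 5), cursors c1@0 c2@2 c3@5, authorship .....
After op 2 (insert('v')): buffer="vruvfwsv" (len 8), cursors c1@1 c2@4 c3@8, authorship 1..2...3
After op 3 (delete): buffer="rufws" (len 5), cursors c1@0 c2@2 c3@5, authorship .....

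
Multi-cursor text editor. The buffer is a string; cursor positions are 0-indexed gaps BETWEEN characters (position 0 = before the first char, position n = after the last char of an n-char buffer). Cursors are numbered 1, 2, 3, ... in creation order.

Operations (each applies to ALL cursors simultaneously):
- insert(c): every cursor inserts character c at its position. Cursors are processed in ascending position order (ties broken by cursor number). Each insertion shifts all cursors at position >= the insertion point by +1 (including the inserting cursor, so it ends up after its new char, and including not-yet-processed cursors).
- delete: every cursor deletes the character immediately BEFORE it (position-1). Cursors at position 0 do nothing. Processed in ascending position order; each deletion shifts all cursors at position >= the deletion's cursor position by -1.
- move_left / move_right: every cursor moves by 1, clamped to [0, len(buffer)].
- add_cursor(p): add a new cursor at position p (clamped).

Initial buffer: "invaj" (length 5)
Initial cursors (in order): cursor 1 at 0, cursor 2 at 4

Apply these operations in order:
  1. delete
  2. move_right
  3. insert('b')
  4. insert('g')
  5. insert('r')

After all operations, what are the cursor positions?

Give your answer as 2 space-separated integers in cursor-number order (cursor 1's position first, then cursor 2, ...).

Answer: 4 10

Derivation:
After op 1 (delete): buffer="invj" (len 4), cursors c1@0 c2@3, authorship ....
After op 2 (move_right): buffer="invj" (len 4), cursors c1@1 c2@4, authorship ....
After op 3 (insert('b')): buffer="ibnvjb" (len 6), cursors c1@2 c2@6, authorship .1...2
After op 4 (insert('g')): buffer="ibgnvjbg" (len 8), cursors c1@3 c2@8, authorship .11...22
After op 5 (insert('r')): buffer="ibgrnvjbgr" (len 10), cursors c1@4 c2@10, authorship .111...222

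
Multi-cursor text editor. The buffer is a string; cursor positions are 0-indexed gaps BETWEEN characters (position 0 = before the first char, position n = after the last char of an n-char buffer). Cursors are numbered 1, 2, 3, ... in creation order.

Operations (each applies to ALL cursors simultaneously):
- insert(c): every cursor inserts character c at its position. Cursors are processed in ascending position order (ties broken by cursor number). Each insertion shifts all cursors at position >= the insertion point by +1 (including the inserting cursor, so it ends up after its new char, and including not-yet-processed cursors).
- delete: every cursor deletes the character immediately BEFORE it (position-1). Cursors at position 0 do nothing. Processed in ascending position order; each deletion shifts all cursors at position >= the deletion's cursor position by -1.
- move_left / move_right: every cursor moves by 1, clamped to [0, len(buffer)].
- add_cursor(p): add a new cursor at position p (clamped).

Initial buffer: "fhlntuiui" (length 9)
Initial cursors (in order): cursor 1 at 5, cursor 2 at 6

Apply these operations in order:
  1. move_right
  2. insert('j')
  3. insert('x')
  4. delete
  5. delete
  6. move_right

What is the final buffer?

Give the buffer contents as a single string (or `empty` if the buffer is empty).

After op 1 (move_right): buffer="fhlntuiui" (len 9), cursors c1@6 c2@7, authorship .........
After op 2 (insert('j')): buffer="fhlntujijui" (len 11), cursors c1@7 c2@9, authorship ......1.2..
After op 3 (insert('x')): buffer="fhlntujxijxui" (len 13), cursors c1@8 c2@11, authorship ......11.22..
After op 4 (delete): buffer="fhlntujijui" (len 11), cursors c1@7 c2@9, authorship ......1.2..
After op 5 (delete): buffer="fhlntuiui" (len 9), cursors c1@6 c2@7, authorship .........
After op 6 (move_right): buffer="fhlntuiui" (len 9), cursors c1@7 c2@8, authorship .........

Answer: fhlntuiui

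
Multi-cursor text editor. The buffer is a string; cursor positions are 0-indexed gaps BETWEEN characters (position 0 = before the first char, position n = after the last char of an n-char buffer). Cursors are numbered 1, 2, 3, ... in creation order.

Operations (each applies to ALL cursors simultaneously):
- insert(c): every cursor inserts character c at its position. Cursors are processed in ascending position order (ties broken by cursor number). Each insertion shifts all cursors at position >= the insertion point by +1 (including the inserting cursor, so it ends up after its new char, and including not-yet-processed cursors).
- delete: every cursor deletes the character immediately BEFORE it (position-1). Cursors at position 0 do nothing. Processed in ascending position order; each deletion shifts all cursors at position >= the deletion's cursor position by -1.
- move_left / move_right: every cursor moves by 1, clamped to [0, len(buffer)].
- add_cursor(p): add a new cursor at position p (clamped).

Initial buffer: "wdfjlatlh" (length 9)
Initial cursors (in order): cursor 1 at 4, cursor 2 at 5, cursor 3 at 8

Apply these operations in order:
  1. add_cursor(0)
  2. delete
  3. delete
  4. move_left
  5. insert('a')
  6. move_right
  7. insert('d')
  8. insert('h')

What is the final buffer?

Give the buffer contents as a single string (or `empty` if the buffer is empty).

After op 1 (add_cursor(0)): buffer="wdfjlatlh" (len 9), cursors c4@0 c1@4 c2@5 c3@8, authorship .........
After op 2 (delete): buffer="wdfath" (len 6), cursors c4@0 c1@3 c2@3 c3@5, authorship ......
After op 3 (delete): buffer="wah" (len 3), cursors c4@0 c1@1 c2@1 c3@2, authorship ...
After op 4 (move_left): buffer="wah" (len 3), cursors c1@0 c2@0 c4@0 c3@1, authorship ...
After op 5 (insert('a')): buffer="aaawaah" (len 7), cursors c1@3 c2@3 c4@3 c3@5, authorship 124.3..
After op 6 (move_right): buffer="aaawaah" (len 7), cursors c1@4 c2@4 c4@4 c3@6, authorship 124.3..
After op 7 (insert('d')): buffer="aaawdddaadh" (len 11), cursors c1@7 c2@7 c4@7 c3@10, authorship 124.1243.3.
After op 8 (insert('h')): buffer="aaawdddhhhaadhh" (len 15), cursors c1@10 c2@10 c4@10 c3@14, authorship 124.1241243.33.

Answer: aaawdddhhhaadhh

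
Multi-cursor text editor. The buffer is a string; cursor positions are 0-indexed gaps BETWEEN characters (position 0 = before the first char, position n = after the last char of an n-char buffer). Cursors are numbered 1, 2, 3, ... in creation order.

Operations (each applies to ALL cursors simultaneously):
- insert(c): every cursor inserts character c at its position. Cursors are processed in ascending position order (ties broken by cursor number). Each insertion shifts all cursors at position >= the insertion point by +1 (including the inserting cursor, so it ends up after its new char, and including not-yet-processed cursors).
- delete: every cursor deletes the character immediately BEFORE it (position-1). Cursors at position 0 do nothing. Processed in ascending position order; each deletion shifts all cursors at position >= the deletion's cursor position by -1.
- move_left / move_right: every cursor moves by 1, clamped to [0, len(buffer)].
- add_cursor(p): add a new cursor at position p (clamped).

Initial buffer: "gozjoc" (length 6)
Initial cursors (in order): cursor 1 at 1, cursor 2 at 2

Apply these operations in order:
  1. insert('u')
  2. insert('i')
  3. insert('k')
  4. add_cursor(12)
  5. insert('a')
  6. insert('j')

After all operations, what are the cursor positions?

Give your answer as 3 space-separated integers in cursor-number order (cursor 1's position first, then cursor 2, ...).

Answer: 6 12 18

Derivation:
After op 1 (insert('u')): buffer="guouzjoc" (len 8), cursors c1@2 c2@4, authorship .1.2....
After op 2 (insert('i')): buffer="guiouizjoc" (len 10), cursors c1@3 c2@6, authorship .11.22....
After op 3 (insert('k')): buffer="guikouikzjoc" (len 12), cursors c1@4 c2@8, authorship .111.222....
After op 4 (add_cursor(12)): buffer="guikouikzjoc" (len 12), cursors c1@4 c2@8 c3@12, authorship .111.222....
After op 5 (insert('a')): buffer="guikaouikazjoca" (len 15), cursors c1@5 c2@10 c3@15, authorship .1111.2222....3
After op 6 (insert('j')): buffer="guikajouikajzjocaj" (len 18), cursors c1@6 c2@12 c3@18, authorship .11111.22222....33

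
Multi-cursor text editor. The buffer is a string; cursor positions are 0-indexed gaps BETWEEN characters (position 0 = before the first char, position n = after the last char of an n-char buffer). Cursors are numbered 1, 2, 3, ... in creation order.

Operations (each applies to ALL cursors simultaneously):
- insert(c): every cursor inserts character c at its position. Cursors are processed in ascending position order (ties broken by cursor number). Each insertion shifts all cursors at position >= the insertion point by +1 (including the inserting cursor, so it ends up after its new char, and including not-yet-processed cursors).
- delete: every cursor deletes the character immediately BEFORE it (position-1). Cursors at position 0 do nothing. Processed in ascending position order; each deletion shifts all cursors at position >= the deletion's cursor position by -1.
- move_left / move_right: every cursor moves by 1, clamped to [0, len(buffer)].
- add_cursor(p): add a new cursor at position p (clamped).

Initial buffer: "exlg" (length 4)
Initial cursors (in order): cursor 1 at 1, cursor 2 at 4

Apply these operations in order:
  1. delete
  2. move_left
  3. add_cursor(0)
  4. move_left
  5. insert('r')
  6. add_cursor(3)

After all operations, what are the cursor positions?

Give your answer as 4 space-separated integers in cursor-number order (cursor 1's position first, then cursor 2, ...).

Answer: 3 3 3 3

Derivation:
After op 1 (delete): buffer="xl" (len 2), cursors c1@0 c2@2, authorship ..
After op 2 (move_left): buffer="xl" (len 2), cursors c1@0 c2@1, authorship ..
After op 3 (add_cursor(0)): buffer="xl" (len 2), cursors c1@0 c3@0 c2@1, authorship ..
After op 4 (move_left): buffer="xl" (len 2), cursors c1@0 c2@0 c3@0, authorship ..
After op 5 (insert('r')): buffer="rrrxl" (len 5), cursors c1@3 c2@3 c3@3, authorship 123..
After op 6 (add_cursor(3)): buffer="rrrxl" (len 5), cursors c1@3 c2@3 c3@3 c4@3, authorship 123..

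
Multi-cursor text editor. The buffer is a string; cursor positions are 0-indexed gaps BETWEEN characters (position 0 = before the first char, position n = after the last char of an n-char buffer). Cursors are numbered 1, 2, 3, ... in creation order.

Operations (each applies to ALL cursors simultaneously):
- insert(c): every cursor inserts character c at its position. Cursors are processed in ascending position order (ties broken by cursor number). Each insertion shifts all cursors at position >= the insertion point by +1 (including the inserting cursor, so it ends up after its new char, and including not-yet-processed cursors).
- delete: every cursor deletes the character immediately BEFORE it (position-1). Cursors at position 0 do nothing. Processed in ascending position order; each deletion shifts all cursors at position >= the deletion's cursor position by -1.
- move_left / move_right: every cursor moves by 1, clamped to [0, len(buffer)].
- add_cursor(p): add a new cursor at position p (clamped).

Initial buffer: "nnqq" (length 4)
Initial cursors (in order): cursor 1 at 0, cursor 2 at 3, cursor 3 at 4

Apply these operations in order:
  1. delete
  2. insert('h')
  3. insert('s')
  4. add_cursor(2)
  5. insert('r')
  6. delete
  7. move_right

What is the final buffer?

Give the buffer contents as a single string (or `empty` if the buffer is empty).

After op 1 (delete): buffer="nn" (len 2), cursors c1@0 c2@2 c3@2, authorship ..
After op 2 (insert('h')): buffer="hnnhh" (len 5), cursors c1@1 c2@5 c3@5, authorship 1..23
After op 3 (insert('s')): buffer="hsnnhhss" (len 8), cursors c1@2 c2@8 c3@8, authorship 11..2323
After op 4 (add_cursor(2)): buffer="hsnnhhss" (len 8), cursors c1@2 c4@2 c2@8 c3@8, authorship 11..2323
After op 5 (insert('r')): buffer="hsrrnnhhssrr" (len 12), cursors c1@4 c4@4 c2@12 c3@12, authorship 1114..232323
After op 6 (delete): buffer="hsnnhhss" (len 8), cursors c1@2 c4@2 c2@8 c3@8, authorship 11..2323
After op 7 (move_right): buffer="hsnnhhss" (len 8), cursors c1@3 c4@3 c2@8 c3@8, authorship 11..2323

Answer: hsnnhhss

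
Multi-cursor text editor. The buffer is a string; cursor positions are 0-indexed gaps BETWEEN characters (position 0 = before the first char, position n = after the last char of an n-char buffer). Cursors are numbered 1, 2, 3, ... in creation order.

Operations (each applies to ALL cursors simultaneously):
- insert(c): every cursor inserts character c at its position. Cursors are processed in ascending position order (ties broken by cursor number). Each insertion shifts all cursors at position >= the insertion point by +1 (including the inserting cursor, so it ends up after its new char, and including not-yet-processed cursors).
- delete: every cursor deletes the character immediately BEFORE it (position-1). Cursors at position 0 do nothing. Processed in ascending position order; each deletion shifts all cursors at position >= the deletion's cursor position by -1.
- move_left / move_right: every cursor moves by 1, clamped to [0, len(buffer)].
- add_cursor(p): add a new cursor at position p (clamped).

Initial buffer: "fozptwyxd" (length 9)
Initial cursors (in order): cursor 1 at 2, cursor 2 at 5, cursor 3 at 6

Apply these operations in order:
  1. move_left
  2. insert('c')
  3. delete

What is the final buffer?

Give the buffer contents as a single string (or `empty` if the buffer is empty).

Answer: fozptwyxd

Derivation:
After op 1 (move_left): buffer="fozptwyxd" (len 9), cursors c1@1 c2@4 c3@5, authorship .........
After op 2 (insert('c')): buffer="fcozpctcwyxd" (len 12), cursors c1@2 c2@6 c3@8, authorship .1...2.3....
After op 3 (delete): buffer="fozptwyxd" (len 9), cursors c1@1 c2@4 c3@5, authorship .........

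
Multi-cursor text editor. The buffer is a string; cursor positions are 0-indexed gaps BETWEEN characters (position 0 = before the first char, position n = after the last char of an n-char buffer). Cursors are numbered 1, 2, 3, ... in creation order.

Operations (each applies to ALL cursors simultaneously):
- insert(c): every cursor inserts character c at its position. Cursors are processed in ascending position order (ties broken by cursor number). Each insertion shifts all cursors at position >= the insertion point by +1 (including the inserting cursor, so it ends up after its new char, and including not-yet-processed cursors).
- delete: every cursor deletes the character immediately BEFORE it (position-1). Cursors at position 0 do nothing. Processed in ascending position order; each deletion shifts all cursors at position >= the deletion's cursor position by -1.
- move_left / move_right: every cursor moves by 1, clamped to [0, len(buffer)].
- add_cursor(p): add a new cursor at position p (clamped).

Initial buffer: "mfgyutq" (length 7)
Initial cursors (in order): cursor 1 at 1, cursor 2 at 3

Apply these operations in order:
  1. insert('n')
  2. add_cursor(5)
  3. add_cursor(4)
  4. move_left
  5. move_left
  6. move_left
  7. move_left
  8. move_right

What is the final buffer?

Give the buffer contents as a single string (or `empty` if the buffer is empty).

After op 1 (insert('n')): buffer="mnfgnyutq" (len 9), cursors c1@2 c2@5, authorship .1..2....
After op 2 (add_cursor(5)): buffer="mnfgnyutq" (len 9), cursors c1@2 c2@5 c3@5, authorship .1..2....
After op 3 (add_cursor(4)): buffer="mnfgnyutq" (len 9), cursors c1@2 c4@4 c2@5 c3@5, authorship .1..2....
After op 4 (move_left): buffer="mnfgnyutq" (len 9), cursors c1@1 c4@3 c2@4 c3@4, authorship .1..2....
After op 5 (move_left): buffer="mnfgnyutq" (len 9), cursors c1@0 c4@2 c2@3 c3@3, authorship .1..2....
After op 6 (move_left): buffer="mnfgnyutq" (len 9), cursors c1@0 c4@1 c2@2 c3@2, authorship .1..2....
After op 7 (move_left): buffer="mnfgnyutq" (len 9), cursors c1@0 c4@0 c2@1 c3@1, authorship .1..2....
After op 8 (move_right): buffer="mnfgnyutq" (len 9), cursors c1@1 c4@1 c2@2 c3@2, authorship .1..2....

Answer: mnfgnyutq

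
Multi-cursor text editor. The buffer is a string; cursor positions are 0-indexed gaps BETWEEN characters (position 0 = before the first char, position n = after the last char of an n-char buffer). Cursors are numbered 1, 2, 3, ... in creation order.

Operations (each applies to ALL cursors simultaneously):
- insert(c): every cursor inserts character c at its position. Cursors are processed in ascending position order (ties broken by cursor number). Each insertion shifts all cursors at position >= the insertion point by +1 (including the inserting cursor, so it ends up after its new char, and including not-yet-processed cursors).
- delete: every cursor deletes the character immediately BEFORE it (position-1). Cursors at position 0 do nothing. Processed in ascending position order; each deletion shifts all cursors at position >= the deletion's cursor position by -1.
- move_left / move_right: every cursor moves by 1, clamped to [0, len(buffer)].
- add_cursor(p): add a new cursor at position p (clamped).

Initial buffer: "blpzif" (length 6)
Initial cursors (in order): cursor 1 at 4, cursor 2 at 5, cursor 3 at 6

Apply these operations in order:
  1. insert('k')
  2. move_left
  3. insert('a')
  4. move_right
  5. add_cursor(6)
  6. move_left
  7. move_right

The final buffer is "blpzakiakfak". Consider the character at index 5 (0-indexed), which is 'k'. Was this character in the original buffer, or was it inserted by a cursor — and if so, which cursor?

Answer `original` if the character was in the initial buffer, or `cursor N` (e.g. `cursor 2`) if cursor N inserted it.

After op 1 (insert('k')): buffer="blpzkikfk" (len 9), cursors c1@5 c2@7 c3@9, authorship ....1.2.3
After op 2 (move_left): buffer="blpzkikfk" (len 9), cursors c1@4 c2@6 c3@8, authorship ....1.2.3
After op 3 (insert('a')): buffer="blpzakiakfak" (len 12), cursors c1@5 c2@8 c3@11, authorship ....11.22.33
After op 4 (move_right): buffer="blpzakiakfak" (len 12), cursors c1@6 c2@9 c3@12, authorship ....11.22.33
After op 5 (add_cursor(6)): buffer="blpzakiakfak" (len 12), cursors c1@6 c4@6 c2@9 c3@12, authorship ....11.22.33
After op 6 (move_left): buffer="blpzakiakfak" (len 12), cursors c1@5 c4@5 c2@8 c3@11, authorship ....11.22.33
After op 7 (move_right): buffer="blpzakiakfak" (len 12), cursors c1@6 c4@6 c2@9 c3@12, authorship ....11.22.33
Authorship (.=original, N=cursor N): . . . . 1 1 . 2 2 . 3 3
Index 5: author = 1

Answer: cursor 1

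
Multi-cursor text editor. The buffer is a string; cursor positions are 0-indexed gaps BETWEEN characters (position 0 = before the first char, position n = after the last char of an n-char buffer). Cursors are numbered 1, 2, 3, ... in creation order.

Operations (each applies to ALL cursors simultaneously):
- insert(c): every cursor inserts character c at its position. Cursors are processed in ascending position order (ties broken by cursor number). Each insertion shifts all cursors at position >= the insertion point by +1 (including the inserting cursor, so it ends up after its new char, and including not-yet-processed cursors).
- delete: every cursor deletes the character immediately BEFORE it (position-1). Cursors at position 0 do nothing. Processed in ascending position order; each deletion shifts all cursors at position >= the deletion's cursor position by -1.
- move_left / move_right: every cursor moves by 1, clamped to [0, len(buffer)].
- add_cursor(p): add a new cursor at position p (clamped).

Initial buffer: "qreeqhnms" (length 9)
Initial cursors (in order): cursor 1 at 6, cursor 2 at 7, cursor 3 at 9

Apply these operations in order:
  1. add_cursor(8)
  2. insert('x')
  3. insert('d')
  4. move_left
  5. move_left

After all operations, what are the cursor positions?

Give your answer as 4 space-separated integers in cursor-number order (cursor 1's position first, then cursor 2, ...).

After op 1 (add_cursor(8)): buffer="qreeqhnms" (len 9), cursors c1@6 c2@7 c4@8 c3@9, authorship .........
After op 2 (insert('x')): buffer="qreeqhxnxmxsx" (len 13), cursors c1@7 c2@9 c4@11 c3@13, authorship ......1.2.4.3
After op 3 (insert('d')): buffer="qreeqhxdnxdmxdsxd" (len 17), cursors c1@8 c2@11 c4@14 c3@17, authorship ......11.22.44.33
After op 4 (move_left): buffer="qreeqhxdnxdmxdsxd" (len 17), cursors c1@7 c2@10 c4@13 c3@16, authorship ......11.22.44.33
After op 5 (move_left): buffer="qreeqhxdnxdmxdsxd" (len 17), cursors c1@6 c2@9 c4@12 c3@15, authorship ......11.22.44.33

Answer: 6 9 15 12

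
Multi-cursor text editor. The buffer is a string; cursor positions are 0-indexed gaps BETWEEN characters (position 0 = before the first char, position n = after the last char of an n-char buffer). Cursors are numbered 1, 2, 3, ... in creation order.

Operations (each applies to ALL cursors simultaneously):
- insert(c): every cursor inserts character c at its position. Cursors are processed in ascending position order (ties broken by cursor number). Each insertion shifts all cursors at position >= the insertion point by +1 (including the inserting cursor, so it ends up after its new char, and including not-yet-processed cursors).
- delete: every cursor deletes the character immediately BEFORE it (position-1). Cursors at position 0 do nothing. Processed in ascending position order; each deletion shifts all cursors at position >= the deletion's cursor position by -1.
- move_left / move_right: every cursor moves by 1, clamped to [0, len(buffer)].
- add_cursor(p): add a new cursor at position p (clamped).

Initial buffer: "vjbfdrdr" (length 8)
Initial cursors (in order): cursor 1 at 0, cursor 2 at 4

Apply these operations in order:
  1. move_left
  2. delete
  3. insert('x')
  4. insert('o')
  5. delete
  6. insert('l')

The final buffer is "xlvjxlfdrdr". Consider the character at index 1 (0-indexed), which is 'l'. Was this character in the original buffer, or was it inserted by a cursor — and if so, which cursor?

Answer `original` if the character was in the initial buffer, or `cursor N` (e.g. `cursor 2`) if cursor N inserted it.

After op 1 (move_left): buffer="vjbfdrdr" (len 8), cursors c1@0 c2@3, authorship ........
After op 2 (delete): buffer="vjfdrdr" (len 7), cursors c1@0 c2@2, authorship .......
After op 3 (insert('x')): buffer="xvjxfdrdr" (len 9), cursors c1@1 c2@4, authorship 1..2.....
After op 4 (insert('o')): buffer="xovjxofdrdr" (len 11), cursors c1@2 c2@6, authorship 11..22.....
After op 5 (delete): buffer="xvjxfdrdr" (len 9), cursors c1@1 c2@4, authorship 1..2.....
After op 6 (insert('l')): buffer="xlvjxlfdrdr" (len 11), cursors c1@2 c2@6, authorship 11..22.....
Authorship (.=original, N=cursor N): 1 1 . . 2 2 . . . . .
Index 1: author = 1

Answer: cursor 1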